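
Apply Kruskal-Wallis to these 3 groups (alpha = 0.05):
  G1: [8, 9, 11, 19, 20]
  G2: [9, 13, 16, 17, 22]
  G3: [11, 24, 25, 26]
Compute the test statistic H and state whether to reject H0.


Step 1: Combine all N = 14 observations and assign midranks.
sorted (value, group, rank): (8,G1,1), (9,G1,2.5), (9,G2,2.5), (11,G1,4.5), (11,G3,4.5), (13,G2,6), (16,G2,7), (17,G2,8), (19,G1,9), (20,G1,10), (22,G2,11), (24,G3,12), (25,G3,13), (26,G3,14)
Step 2: Sum ranks within each group.
R_1 = 27 (n_1 = 5)
R_2 = 34.5 (n_2 = 5)
R_3 = 43.5 (n_3 = 4)
Step 3: H = 12/(N(N+1)) * sum(R_i^2/n_i) - 3(N+1)
     = 12/(14*15) * (27^2/5 + 34.5^2/5 + 43.5^2/4) - 3*15
     = 0.057143 * 856.913 - 45
     = 3.966429.
Step 4: Ties present; correction factor C = 1 - 12/(14^3 - 14) = 0.995604. Corrected H = 3.966429 / 0.995604 = 3.983940.
Step 5: Under H0, H ~ chi^2(2); p-value = 0.136426.
Step 6: alpha = 0.05. fail to reject H0.

H = 3.9839, df = 2, p = 0.136426, fail to reject H0.


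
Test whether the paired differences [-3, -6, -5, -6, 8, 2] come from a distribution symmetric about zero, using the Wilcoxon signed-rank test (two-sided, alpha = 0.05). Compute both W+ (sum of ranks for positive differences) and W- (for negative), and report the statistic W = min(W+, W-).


Step 1: Drop any zero differences (none here) and take |d_i|.
|d| = [3, 6, 5, 6, 8, 2]
Step 2: Midrank |d_i| (ties get averaged ranks).
ranks: |3|->2, |6|->4.5, |5|->3, |6|->4.5, |8|->6, |2|->1
Step 3: Attach original signs; sum ranks with positive sign and with negative sign.
W+ = 6 + 1 = 7
W- = 2 + 4.5 + 3 + 4.5 = 14
(Check: W+ + W- = 21 should equal n(n+1)/2 = 21.)
Step 4: Test statistic W = min(W+, W-) = 7.
Step 5: Ties in |d|, so use the tie-corrected normal approximation.
        E[W] = n(n+1)/4 = 6*7/4 = 10.5.
        Tie groups: |d|=6 (t=2); sum(t^3 - t) = 6.
        Var[W] = n(n+1)(2n+1)/24 - sum(t^3-t)/48 = 546/24 - 6/48 = 22.625.
        z = (W - E[W]) / sqrt(Var[W]) = (7 - 10.5) / 4.7566 = -0.7358.
        Two-sided p = 2*Phi(z) = 0.461838.
Step 6: alpha = 0.05. fail to reject H0.

W+ = 7, W- = 14, W = min = 7, p = 0.461838, fail to reject H0.


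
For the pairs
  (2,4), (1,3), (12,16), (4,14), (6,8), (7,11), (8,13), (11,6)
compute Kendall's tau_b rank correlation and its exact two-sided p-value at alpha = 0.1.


Step 1: Enumerate the 28 unordered pairs (i,j) with i<j and classify each by sign(x_j-x_i) * sign(y_j-y_i).
  (1,2):dx=-1,dy=-1->C; (1,3):dx=+10,dy=+12->C; (1,4):dx=+2,dy=+10->C; (1,5):dx=+4,dy=+4->C
  (1,6):dx=+5,dy=+7->C; (1,7):dx=+6,dy=+9->C; (1,8):dx=+9,dy=+2->C; (2,3):dx=+11,dy=+13->C
  (2,4):dx=+3,dy=+11->C; (2,5):dx=+5,dy=+5->C; (2,6):dx=+6,dy=+8->C; (2,7):dx=+7,dy=+10->C
  (2,8):dx=+10,dy=+3->C; (3,4):dx=-8,dy=-2->C; (3,5):dx=-6,dy=-8->C; (3,6):dx=-5,dy=-5->C
  (3,7):dx=-4,dy=-3->C; (3,8):dx=-1,dy=-10->C; (4,5):dx=+2,dy=-6->D; (4,6):dx=+3,dy=-3->D
  (4,7):dx=+4,dy=-1->D; (4,8):dx=+7,dy=-8->D; (5,6):dx=+1,dy=+3->C; (5,7):dx=+2,dy=+5->C
  (5,8):dx=+5,dy=-2->D; (6,7):dx=+1,dy=+2->C; (6,8):dx=+4,dy=-5->D; (7,8):dx=+3,dy=-7->D
Step 2: C = 21, D = 7, total pairs = 28.
Step 3: tau = (C - D)/(n(n-1)/2) = (21 - 7)/28 = 0.500000.
Step 4: Exact two-sided p-value (enumerate n! = 40320 permutations of y under H0): p = 0.108681.
Step 5: alpha = 0.1. fail to reject H0.

tau_b = 0.5000 (C=21, D=7), p = 0.108681, fail to reject H0.


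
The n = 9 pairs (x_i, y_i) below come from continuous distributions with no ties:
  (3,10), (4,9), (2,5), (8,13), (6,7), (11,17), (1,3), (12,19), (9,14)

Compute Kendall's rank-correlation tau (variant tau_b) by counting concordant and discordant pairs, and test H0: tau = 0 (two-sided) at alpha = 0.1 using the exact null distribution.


Step 1: Enumerate the 36 unordered pairs (i,j) with i<j and classify each by sign(x_j-x_i) * sign(y_j-y_i).
  (1,2):dx=+1,dy=-1->D; (1,3):dx=-1,dy=-5->C; (1,4):dx=+5,dy=+3->C; (1,5):dx=+3,dy=-3->D
  (1,6):dx=+8,dy=+7->C; (1,7):dx=-2,dy=-7->C; (1,8):dx=+9,dy=+9->C; (1,9):dx=+6,dy=+4->C
  (2,3):dx=-2,dy=-4->C; (2,4):dx=+4,dy=+4->C; (2,5):dx=+2,dy=-2->D; (2,6):dx=+7,dy=+8->C
  (2,7):dx=-3,dy=-6->C; (2,8):dx=+8,dy=+10->C; (2,9):dx=+5,dy=+5->C; (3,4):dx=+6,dy=+8->C
  (3,5):dx=+4,dy=+2->C; (3,6):dx=+9,dy=+12->C; (3,7):dx=-1,dy=-2->C; (3,8):dx=+10,dy=+14->C
  (3,9):dx=+7,dy=+9->C; (4,5):dx=-2,dy=-6->C; (4,6):dx=+3,dy=+4->C; (4,7):dx=-7,dy=-10->C
  (4,8):dx=+4,dy=+6->C; (4,9):dx=+1,dy=+1->C; (5,6):dx=+5,dy=+10->C; (5,7):dx=-5,dy=-4->C
  (5,8):dx=+6,dy=+12->C; (5,9):dx=+3,dy=+7->C; (6,7):dx=-10,dy=-14->C; (6,8):dx=+1,dy=+2->C
  (6,9):dx=-2,dy=-3->C; (7,8):dx=+11,dy=+16->C; (7,9):dx=+8,dy=+11->C; (8,9):dx=-3,dy=-5->C
Step 2: C = 33, D = 3, total pairs = 36.
Step 3: tau = (C - D)/(n(n-1)/2) = (33 - 3)/36 = 0.833333.
Step 4: Exact two-sided p-value (enumerate n! = 362880 permutations of y under H0): p = 0.000854.
Step 5: alpha = 0.1. reject H0.

tau_b = 0.8333 (C=33, D=3), p = 0.000854, reject H0.


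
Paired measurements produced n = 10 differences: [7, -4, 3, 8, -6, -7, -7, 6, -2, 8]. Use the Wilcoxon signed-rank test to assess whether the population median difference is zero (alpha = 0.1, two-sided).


Step 1: Drop any zero differences (none here) and take |d_i|.
|d| = [7, 4, 3, 8, 6, 7, 7, 6, 2, 8]
Step 2: Midrank |d_i| (ties get averaged ranks).
ranks: |7|->7, |4|->3, |3|->2, |8|->9.5, |6|->4.5, |7|->7, |7|->7, |6|->4.5, |2|->1, |8|->9.5
Step 3: Attach original signs; sum ranks with positive sign and with negative sign.
W+ = 7 + 2 + 9.5 + 4.5 + 9.5 = 32.5
W- = 3 + 4.5 + 7 + 7 + 1 = 22.5
(Check: W+ + W- = 55 should equal n(n+1)/2 = 55.)
Step 4: Test statistic W = min(W+, W-) = 22.5.
Step 5: Ties in |d|, so use the tie-corrected normal approximation.
        E[W] = n(n+1)/4 = 10*11/4 = 27.5.
        Tie groups: |d|=6 (t=2), |d|=7 (t=3), |d|=8 (t=2); sum(t^3 - t) = 36.
        Var[W] = n(n+1)(2n+1)/24 - sum(t^3-t)/48 = 2310/24 - 36/48 = 95.5.
        z = (W - E[W]) / sqrt(Var[W]) = (22.5 - 27.5) / 9.7724 = -0.5116.
        Two-sided p = 2*Phi(z) = 0.608900.
Step 6: alpha = 0.1. fail to reject H0.

W+ = 32.5, W- = 22.5, W = min = 22.5, p = 0.608900, fail to reject H0.


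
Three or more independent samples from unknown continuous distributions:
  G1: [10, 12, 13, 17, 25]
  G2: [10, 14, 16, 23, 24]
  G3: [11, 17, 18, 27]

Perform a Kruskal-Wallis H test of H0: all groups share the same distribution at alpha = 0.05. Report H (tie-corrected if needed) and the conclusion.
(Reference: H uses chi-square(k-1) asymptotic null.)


Step 1: Combine all N = 14 observations and assign midranks.
sorted (value, group, rank): (10,G1,1.5), (10,G2,1.5), (11,G3,3), (12,G1,4), (13,G1,5), (14,G2,6), (16,G2,7), (17,G1,8.5), (17,G3,8.5), (18,G3,10), (23,G2,11), (24,G2,12), (25,G1,13), (27,G3,14)
Step 2: Sum ranks within each group.
R_1 = 32 (n_1 = 5)
R_2 = 37.5 (n_2 = 5)
R_3 = 35.5 (n_3 = 4)
Step 3: H = 12/(N(N+1)) * sum(R_i^2/n_i) - 3(N+1)
     = 12/(14*15) * (32^2/5 + 37.5^2/5 + 35.5^2/4) - 3*15
     = 0.057143 * 801.112 - 45
     = 0.777857.
Step 4: Ties present; correction factor C = 1 - 12/(14^3 - 14) = 0.995604. Corrected H = 0.777857 / 0.995604 = 0.781291.
Step 5: Under H0, H ~ chi^2(2); p-value = 0.676620.
Step 6: alpha = 0.05. fail to reject H0.

H = 0.7813, df = 2, p = 0.676620, fail to reject H0.


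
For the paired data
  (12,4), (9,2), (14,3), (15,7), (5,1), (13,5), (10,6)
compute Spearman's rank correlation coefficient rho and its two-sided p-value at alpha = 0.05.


Step 1: Rank x and y separately (midranks; no ties here).
rank(x): 12->4, 9->2, 14->6, 15->7, 5->1, 13->5, 10->3
rank(y): 4->4, 2->2, 3->3, 7->7, 1->1, 5->5, 6->6
Step 2: d_i = R_x(i) - R_y(i); compute d_i^2.
  (4-4)^2=0, (2-2)^2=0, (6-3)^2=9, (7-7)^2=0, (1-1)^2=0, (5-5)^2=0, (3-6)^2=9
sum(d^2) = 18.
Step 3: rho = 1 - 6*18 / (7*(7^2 - 1)) = 1 - 108/336 = 0.678571.
Step 4: Under H0, t = rho * sqrt((n-2)/(1-rho^2)) = 2.0657 ~ t(5).
Step 5: Two-sided p-value from the t-distribution with 5 df = 0.093750.
Step 6: alpha = 0.05. fail to reject H0.

rho = 0.6786, p = 0.093750, fail to reject H0 at alpha = 0.05.


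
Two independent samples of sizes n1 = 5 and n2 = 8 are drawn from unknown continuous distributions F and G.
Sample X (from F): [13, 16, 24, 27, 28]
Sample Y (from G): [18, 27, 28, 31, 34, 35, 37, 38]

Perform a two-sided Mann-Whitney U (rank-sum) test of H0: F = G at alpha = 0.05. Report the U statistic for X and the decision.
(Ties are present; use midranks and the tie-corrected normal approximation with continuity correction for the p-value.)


Step 1: Combine and sort all 13 observations; assign midranks.
sorted (value, group): (13,X), (16,X), (18,Y), (24,X), (27,X), (27,Y), (28,X), (28,Y), (31,Y), (34,Y), (35,Y), (37,Y), (38,Y)
ranks: 13->1, 16->2, 18->3, 24->4, 27->5.5, 27->5.5, 28->7.5, 28->7.5, 31->9, 34->10, 35->11, 37->12, 38->13
Step 2: Rank sum for X: R1 = 1 + 2 + 4 + 5.5 + 7.5 = 20.
Step 3: U_X = R1 - n1(n1+1)/2 = 20 - 5*6/2 = 20 - 15 = 5.
       U_Y = n1*n2 - U_X = 40 - 5 = 35.
Step 4: Ties are present, so use the tie-corrected normal approximation (with continuity correction) for the p-value.
Step 5: p-value = 0.033301; compare to alpha = 0.05. reject H0.

U_X = 5, p = 0.033301, reject H0 at alpha = 0.05.


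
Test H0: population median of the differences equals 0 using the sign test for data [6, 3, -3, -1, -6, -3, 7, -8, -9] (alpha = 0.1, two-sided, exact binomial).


Step 1: Discard zero differences. Original n = 9; n_eff = number of nonzero differences = 9.
Nonzero differences (with sign): +6, +3, -3, -1, -6, -3, +7, -8, -9
Step 2: Count signs: positive = 3, negative = 6.
Step 3: Under H0: P(positive) = 0.5, so the number of positives S ~ Bin(9, 0.5).
Step 4: Two-sided exact p-value = sum of Bin(9,0.5) probabilities at or below the observed probability = 0.507812.
Step 5: alpha = 0.1. fail to reject H0.

n_eff = 9, pos = 3, neg = 6, p = 0.507812, fail to reject H0.


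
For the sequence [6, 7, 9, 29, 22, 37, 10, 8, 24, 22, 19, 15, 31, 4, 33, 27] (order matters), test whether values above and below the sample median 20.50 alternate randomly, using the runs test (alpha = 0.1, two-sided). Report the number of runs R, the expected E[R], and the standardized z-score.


Step 1: Compute median = 20.50; label A = above, B = below.
Labels in order: BBBAAABBAABBABAA  (n_A = 8, n_B = 8)
Step 2: Count runs R = 8.
Step 3: Under H0 (random ordering), E[R] = 2*n_A*n_B/(n_A+n_B) + 1 = 2*8*8/16 + 1 = 9.0000.
        Var[R] = 2*n_A*n_B*(2*n_A*n_B - n_A - n_B) / ((n_A+n_B)^2 * (n_A+n_B-1)) = 14336/3840 = 3.7333.
        SD[R] = 1.9322.
Step 4: Continuity-corrected z = (R + 0.5 - E[R]) / SD[R] = (8 + 0.5 - 9.0000) / 1.9322 = -0.2588.
Step 5: Two-sided p-value via normal approximation = 2*(1 - Phi(|z|)) = 0.795809.
Step 6: alpha = 0.1. fail to reject H0.

R = 8, z = -0.2588, p = 0.795809, fail to reject H0.


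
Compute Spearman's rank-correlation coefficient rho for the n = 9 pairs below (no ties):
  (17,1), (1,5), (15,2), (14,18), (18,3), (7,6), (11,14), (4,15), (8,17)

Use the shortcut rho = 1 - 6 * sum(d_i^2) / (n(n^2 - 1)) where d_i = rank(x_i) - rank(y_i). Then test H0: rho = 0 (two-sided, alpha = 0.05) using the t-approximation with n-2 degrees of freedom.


Step 1: Rank x and y separately (midranks; no ties here).
rank(x): 17->8, 1->1, 15->7, 14->6, 18->9, 7->3, 11->5, 4->2, 8->4
rank(y): 1->1, 5->4, 2->2, 18->9, 3->3, 6->5, 14->6, 15->7, 17->8
Step 2: d_i = R_x(i) - R_y(i); compute d_i^2.
  (8-1)^2=49, (1-4)^2=9, (7-2)^2=25, (6-9)^2=9, (9-3)^2=36, (3-5)^2=4, (5-6)^2=1, (2-7)^2=25, (4-8)^2=16
sum(d^2) = 174.
Step 3: rho = 1 - 6*174 / (9*(9^2 - 1)) = 1 - 1044/720 = -0.450000.
Step 4: Under H0, t = rho * sqrt((n-2)/(1-rho^2)) = -1.3332 ~ t(7).
Step 5: Two-sided p-value from the t-distribution with 7 df = 0.224216.
Step 6: alpha = 0.05. fail to reject H0.

rho = -0.4500, p = 0.224216, fail to reject H0 at alpha = 0.05.


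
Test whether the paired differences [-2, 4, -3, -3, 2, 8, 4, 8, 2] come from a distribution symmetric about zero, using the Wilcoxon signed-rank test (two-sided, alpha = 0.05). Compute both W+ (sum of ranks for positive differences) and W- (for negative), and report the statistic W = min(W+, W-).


Step 1: Drop any zero differences (none here) and take |d_i|.
|d| = [2, 4, 3, 3, 2, 8, 4, 8, 2]
Step 2: Midrank |d_i| (ties get averaged ranks).
ranks: |2|->2, |4|->6.5, |3|->4.5, |3|->4.5, |2|->2, |8|->8.5, |4|->6.5, |8|->8.5, |2|->2
Step 3: Attach original signs; sum ranks with positive sign and with negative sign.
W+ = 6.5 + 2 + 8.5 + 6.5 + 8.5 + 2 = 34
W- = 2 + 4.5 + 4.5 = 11
(Check: W+ + W- = 45 should equal n(n+1)/2 = 45.)
Step 4: Test statistic W = min(W+, W-) = 11.
Step 5: Ties in |d|, so use the tie-corrected normal approximation.
        E[W] = n(n+1)/4 = 9*10/4 = 22.5.
        Tie groups: |d|=2 (t=3), |d|=3 (t=2), |d|=4 (t=2), |d|=8 (t=2); sum(t^3 - t) = 42.
        Var[W] = n(n+1)(2n+1)/24 - sum(t^3-t)/48 = 1710/24 - 42/48 = 70.375.
        z = (W - E[W]) / sqrt(Var[W]) = (11 - 22.5) / 8.3890 = -1.3708.
        Two-sided p = 2*Phi(z) = 0.170423.
Step 6: alpha = 0.05. fail to reject H0.

W+ = 34, W- = 11, W = min = 11, p = 0.170423, fail to reject H0.


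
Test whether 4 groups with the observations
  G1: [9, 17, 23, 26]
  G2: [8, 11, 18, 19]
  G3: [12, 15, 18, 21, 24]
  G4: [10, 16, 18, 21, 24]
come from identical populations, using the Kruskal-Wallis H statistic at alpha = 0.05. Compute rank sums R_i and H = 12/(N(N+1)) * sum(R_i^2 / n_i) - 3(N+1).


Step 1: Combine all N = 18 observations and assign midranks.
sorted (value, group, rank): (8,G2,1), (9,G1,2), (10,G4,3), (11,G2,4), (12,G3,5), (15,G3,6), (16,G4,7), (17,G1,8), (18,G2,10), (18,G3,10), (18,G4,10), (19,G2,12), (21,G3,13.5), (21,G4,13.5), (23,G1,15), (24,G3,16.5), (24,G4,16.5), (26,G1,18)
Step 2: Sum ranks within each group.
R_1 = 43 (n_1 = 4)
R_2 = 27 (n_2 = 4)
R_3 = 51 (n_3 = 5)
R_4 = 50 (n_4 = 5)
Step 3: H = 12/(N(N+1)) * sum(R_i^2/n_i) - 3(N+1)
     = 12/(18*19) * (43^2/4 + 27^2/4 + 51^2/5 + 50^2/5) - 3*19
     = 0.035088 * 1664.7 - 57
     = 1.410526.
Step 4: Ties present; correction factor C = 1 - 36/(18^3 - 18) = 0.993808. Corrected H = 1.410526 / 0.993808 = 1.419315.
Step 5: Under H0, H ~ chi^2(3); p-value = 0.701014.
Step 6: alpha = 0.05. fail to reject H0.

H = 1.4193, df = 3, p = 0.701014, fail to reject H0.


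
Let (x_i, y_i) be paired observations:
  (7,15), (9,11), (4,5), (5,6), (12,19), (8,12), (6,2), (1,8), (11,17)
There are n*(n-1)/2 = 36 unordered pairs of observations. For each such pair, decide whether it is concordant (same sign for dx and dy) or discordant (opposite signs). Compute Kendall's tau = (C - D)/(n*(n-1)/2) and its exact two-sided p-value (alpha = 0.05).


Step 1: Enumerate the 36 unordered pairs (i,j) with i<j and classify each by sign(x_j-x_i) * sign(y_j-y_i).
  (1,2):dx=+2,dy=-4->D; (1,3):dx=-3,dy=-10->C; (1,4):dx=-2,dy=-9->C; (1,5):dx=+5,dy=+4->C
  (1,6):dx=+1,dy=-3->D; (1,7):dx=-1,dy=-13->C; (1,8):dx=-6,dy=-7->C; (1,9):dx=+4,dy=+2->C
  (2,3):dx=-5,dy=-6->C; (2,4):dx=-4,dy=-5->C; (2,5):dx=+3,dy=+8->C; (2,6):dx=-1,dy=+1->D
  (2,7):dx=-3,dy=-9->C; (2,8):dx=-8,dy=-3->C; (2,9):dx=+2,dy=+6->C; (3,4):dx=+1,dy=+1->C
  (3,5):dx=+8,dy=+14->C; (3,6):dx=+4,dy=+7->C; (3,7):dx=+2,dy=-3->D; (3,8):dx=-3,dy=+3->D
  (3,9):dx=+7,dy=+12->C; (4,5):dx=+7,dy=+13->C; (4,6):dx=+3,dy=+6->C; (4,7):dx=+1,dy=-4->D
  (4,8):dx=-4,dy=+2->D; (4,9):dx=+6,dy=+11->C; (5,6):dx=-4,dy=-7->C; (5,7):dx=-6,dy=-17->C
  (5,8):dx=-11,dy=-11->C; (5,9):dx=-1,dy=-2->C; (6,7):dx=-2,dy=-10->C; (6,8):dx=-7,dy=-4->C
  (6,9):dx=+3,dy=+5->C; (7,8):dx=-5,dy=+6->D; (7,9):dx=+5,dy=+15->C; (8,9):dx=+10,dy=+9->C
Step 2: C = 28, D = 8, total pairs = 36.
Step 3: tau = (C - D)/(n(n-1)/2) = (28 - 8)/36 = 0.555556.
Step 4: Exact two-sided p-value (enumerate n! = 362880 permutations of y under H0): p = 0.044615.
Step 5: alpha = 0.05. reject H0.

tau_b = 0.5556 (C=28, D=8), p = 0.044615, reject H0.


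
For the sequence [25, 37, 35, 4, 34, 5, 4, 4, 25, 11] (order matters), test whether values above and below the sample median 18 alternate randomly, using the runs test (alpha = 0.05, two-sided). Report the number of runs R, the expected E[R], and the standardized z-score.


Step 1: Compute median = 18; label A = above, B = below.
Labels in order: AAABABBBAB  (n_A = 5, n_B = 5)
Step 2: Count runs R = 6.
Step 3: Under H0 (random ordering), E[R] = 2*n_A*n_B/(n_A+n_B) + 1 = 2*5*5/10 + 1 = 6.0000.
        Var[R] = 2*n_A*n_B*(2*n_A*n_B - n_A - n_B) / ((n_A+n_B)^2 * (n_A+n_B-1)) = 2000/900 = 2.2222.
        SD[R] = 1.4907.
Step 4: R = E[R], so z = 0 with no continuity correction.
Step 5: Two-sided p-value via normal approximation = 2*(1 - Phi(|z|)) = 1.000000.
Step 6: alpha = 0.05. fail to reject H0.

R = 6, z = 0.0000, p = 1.000000, fail to reject H0.


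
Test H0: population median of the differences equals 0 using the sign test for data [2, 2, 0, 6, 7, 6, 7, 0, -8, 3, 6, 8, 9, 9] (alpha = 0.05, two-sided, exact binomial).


Step 1: Discard zero differences. Original n = 14; n_eff = number of nonzero differences = 12.
Nonzero differences (with sign): +2, +2, +6, +7, +6, +7, -8, +3, +6, +8, +9, +9
Step 2: Count signs: positive = 11, negative = 1.
Step 3: Under H0: P(positive) = 0.5, so the number of positives S ~ Bin(12, 0.5).
Step 4: Two-sided exact p-value = sum of Bin(12,0.5) probabilities at or below the observed probability = 0.006348.
Step 5: alpha = 0.05. reject H0.

n_eff = 12, pos = 11, neg = 1, p = 0.006348, reject H0.


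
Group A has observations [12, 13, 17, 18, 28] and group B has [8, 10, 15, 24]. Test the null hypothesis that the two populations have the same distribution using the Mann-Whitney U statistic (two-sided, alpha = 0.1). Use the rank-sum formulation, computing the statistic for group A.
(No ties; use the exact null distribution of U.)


Step 1: Combine and sort all 9 observations; assign midranks.
sorted (value, group): (8,Y), (10,Y), (12,X), (13,X), (15,Y), (17,X), (18,X), (24,Y), (28,X)
ranks: 8->1, 10->2, 12->3, 13->4, 15->5, 17->6, 18->7, 24->8, 28->9
Step 2: Rank sum for X: R1 = 3 + 4 + 6 + 7 + 9 = 29.
Step 3: U_X = R1 - n1(n1+1)/2 = 29 - 5*6/2 = 29 - 15 = 14.
       U_Y = n1*n2 - U_X = 20 - 14 = 6.
Step 4: No ties, so the exact null distribution of U (based on enumerating the C(9,5) = 126 equally likely rank assignments) gives the two-sided p-value.
Step 5: p-value = 0.412698; compare to alpha = 0.1. fail to reject H0.

U_X = 14, p = 0.412698, fail to reject H0 at alpha = 0.1.


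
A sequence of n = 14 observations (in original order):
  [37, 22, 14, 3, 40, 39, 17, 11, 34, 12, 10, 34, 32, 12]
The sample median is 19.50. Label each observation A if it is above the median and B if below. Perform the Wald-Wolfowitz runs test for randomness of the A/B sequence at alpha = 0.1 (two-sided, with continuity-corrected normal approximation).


Step 1: Compute median = 19.50; label A = above, B = below.
Labels in order: AABBAABBABBAAB  (n_A = 7, n_B = 7)
Step 2: Count runs R = 8.
Step 3: Under H0 (random ordering), E[R] = 2*n_A*n_B/(n_A+n_B) + 1 = 2*7*7/14 + 1 = 8.0000.
        Var[R] = 2*n_A*n_B*(2*n_A*n_B - n_A - n_B) / ((n_A+n_B)^2 * (n_A+n_B-1)) = 8232/2548 = 3.2308.
        SD[R] = 1.7974.
Step 4: R = E[R], so z = 0 with no continuity correction.
Step 5: Two-sided p-value via normal approximation = 2*(1 - Phi(|z|)) = 1.000000.
Step 6: alpha = 0.1. fail to reject H0.

R = 8, z = 0.0000, p = 1.000000, fail to reject H0.


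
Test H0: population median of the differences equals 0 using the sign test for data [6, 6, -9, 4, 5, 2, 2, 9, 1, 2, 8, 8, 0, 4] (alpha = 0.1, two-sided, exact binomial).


Step 1: Discard zero differences. Original n = 14; n_eff = number of nonzero differences = 13.
Nonzero differences (with sign): +6, +6, -9, +4, +5, +2, +2, +9, +1, +2, +8, +8, +4
Step 2: Count signs: positive = 12, negative = 1.
Step 3: Under H0: P(positive) = 0.5, so the number of positives S ~ Bin(13, 0.5).
Step 4: Two-sided exact p-value = sum of Bin(13,0.5) probabilities at or below the observed probability = 0.003418.
Step 5: alpha = 0.1. reject H0.

n_eff = 13, pos = 12, neg = 1, p = 0.003418, reject H0.


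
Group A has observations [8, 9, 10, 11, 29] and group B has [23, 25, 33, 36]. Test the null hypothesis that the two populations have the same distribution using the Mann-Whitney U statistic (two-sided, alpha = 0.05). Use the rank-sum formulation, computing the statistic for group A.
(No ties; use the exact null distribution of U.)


Step 1: Combine and sort all 9 observations; assign midranks.
sorted (value, group): (8,X), (9,X), (10,X), (11,X), (23,Y), (25,Y), (29,X), (33,Y), (36,Y)
ranks: 8->1, 9->2, 10->3, 11->4, 23->5, 25->6, 29->7, 33->8, 36->9
Step 2: Rank sum for X: R1 = 1 + 2 + 3 + 4 + 7 = 17.
Step 3: U_X = R1 - n1(n1+1)/2 = 17 - 5*6/2 = 17 - 15 = 2.
       U_Y = n1*n2 - U_X = 20 - 2 = 18.
Step 4: No ties, so the exact null distribution of U (based on enumerating the C(9,5) = 126 equally likely rank assignments) gives the two-sided p-value.
Step 5: p-value = 0.063492; compare to alpha = 0.05. fail to reject H0.

U_X = 2, p = 0.063492, fail to reject H0 at alpha = 0.05.


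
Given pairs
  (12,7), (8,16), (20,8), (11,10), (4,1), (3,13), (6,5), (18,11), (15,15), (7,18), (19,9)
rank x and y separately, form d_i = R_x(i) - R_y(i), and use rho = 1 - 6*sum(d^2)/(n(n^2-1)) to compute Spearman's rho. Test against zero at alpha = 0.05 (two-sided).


Step 1: Rank x and y separately (midranks; no ties here).
rank(x): 12->7, 8->5, 20->11, 11->6, 4->2, 3->1, 6->3, 18->9, 15->8, 7->4, 19->10
rank(y): 7->3, 16->10, 8->4, 10->6, 1->1, 13->8, 5->2, 11->7, 15->9, 18->11, 9->5
Step 2: d_i = R_x(i) - R_y(i); compute d_i^2.
  (7-3)^2=16, (5-10)^2=25, (11-4)^2=49, (6-6)^2=0, (2-1)^2=1, (1-8)^2=49, (3-2)^2=1, (9-7)^2=4, (8-9)^2=1, (4-11)^2=49, (10-5)^2=25
sum(d^2) = 220.
Step 3: rho = 1 - 6*220 / (11*(11^2 - 1)) = 1 - 1320/1320 = 0.000000.
Step 4: Under H0, t = rho * sqrt((n-2)/(1-rho^2)) = 0.0000 ~ t(9).
Step 5: Two-sided p-value from the t-distribution with 9 df = 1.000000.
Step 6: alpha = 0.05. fail to reject H0.

rho = 0.0000, p = 1.000000, fail to reject H0 at alpha = 0.05.


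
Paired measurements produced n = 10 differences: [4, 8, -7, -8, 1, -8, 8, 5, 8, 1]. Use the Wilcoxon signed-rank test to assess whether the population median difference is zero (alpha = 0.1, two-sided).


Step 1: Drop any zero differences (none here) and take |d_i|.
|d| = [4, 8, 7, 8, 1, 8, 8, 5, 8, 1]
Step 2: Midrank |d_i| (ties get averaged ranks).
ranks: |4|->3, |8|->8, |7|->5, |8|->8, |1|->1.5, |8|->8, |8|->8, |5|->4, |8|->8, |1|->1.5
Step 3: Attach original signs; sum ranks with positive sign and with negative sign.
W+ = 3 + 8 + 1.5 + 8 + 4 + 8 + 1.5 = 34
W- = 5 + 8 + 8 = 21
(Check: W+ + W- = 55 should equal n(n+1)/2 = 55.)
Step 4: Test statistic W = min(W+, W-) = 21.
Step 5: Ties in |d|, so use the tie-corrected normal approximation.
        E[W] = n(n+1)/4 = 10*11/4 = 27.5.
        Tie groups: |d|=1 (t=2), |d|=8 (t=5); sum(t^3 - t) = 126.
        Var[W] = n(n+1)(2n+1)/24 - sum(t^3-t)/48 = 2310/24 - 126/48 = 93.625.
        z = (W - E[W]) / sqrt(Var[W]) = (21 - 27.5) / 9.6760 = -0.6718.
        Two-sided p = 2*Phi(z) = 0.501733.
Step 6: alpha = 0.1. fail to reject H0.

W+ = 34, W- = 21, W = min = 21, p = 0.501733, fail to reject H0.


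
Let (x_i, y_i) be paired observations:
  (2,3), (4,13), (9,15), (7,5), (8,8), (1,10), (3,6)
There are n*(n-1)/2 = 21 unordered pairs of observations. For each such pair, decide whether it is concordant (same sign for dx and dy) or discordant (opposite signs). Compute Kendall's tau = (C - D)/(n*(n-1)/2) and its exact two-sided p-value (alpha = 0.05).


Step 1: Enumerate the 21 unordered pairs (i,j) with i<j and classify each by sign(x_j-x_i) * sign(y_j-y_i).
  (1,2):dx=+2,dy=+10->C; (1,3):dx=+7,dy=+12->C; (1,4):dx=+5,dy=+2->C; (1,5):dx=+6,dy=+5->C
  (1,6):dx=-1,dy=+7->D; (1,7):dx=+1,dy=+3->C; (2,3):dx=+5,dy=+2->C; (2,4):dx=+3,dy=-8->D
  (2,5):dx=+4,dy=-5->D; (2,6):dx=-3,dy=-3->C; (2,7):dx=-1,dy=-7->C; (3,4):dx=-2,dy=-10->C
  (3,5):dx=-1,dy=-7->C; (3,6):dx=-8,dy=-5->C; (3,7):dx=-6,dy=-9->C; (4,5):dx=+1,dy=+3->C
  (4,6):dx=-6,dy=+5->D; (4,7):dx=-4,dy=+1->D; (5,6):dx=-7,dy=+2->D; (5,7):dx=-5,dy=-2->C
  (6,7):dx=+2,dy=-4->D
Step 2: C = 14, D = 7, total pairs = 21.
Step 3: tau = (C - D)/(n(n-1)/2) = (14 - 7)/21 = 0.333333.
Step 4: Exact two-sided p-value (enumerate n! = 5040 permutations of y under H0): p = 0.381349.
Step 5: alpha = 0.05. fail to reject H0.

tau_b = 0.3333 (C=14, D=7), p = 0.381349, fail to reject H0.


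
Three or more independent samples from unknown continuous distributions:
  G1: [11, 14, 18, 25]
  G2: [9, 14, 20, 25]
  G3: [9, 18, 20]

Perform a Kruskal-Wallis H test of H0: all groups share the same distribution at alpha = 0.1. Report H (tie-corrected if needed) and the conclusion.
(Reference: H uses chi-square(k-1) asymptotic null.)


Step 1: Combine all N = 11 observations and assign midranks.
sorted (value, group, rank): (9,G2,1.5), (9,G3,1.5), (11,G1,3), (14,G1,4.5), (14,G2,4.5), (18,G1,6.5), (18,G3,6.5), (20,G2,8.5), (20,G3,8.5), (25,G1,10.5), (25,G2,10.5)
Step 2: Sum ranks within each group.
R_1 = 24.5 (n_1 = 4)
R_2 = 25 (n_2 = 4)
R_3 = 16.5 (n_3 = 3)
Step 3: H = 12/(N(N+1)) * sum(R_i^2/n_i) - 3(N+1)
     = 12/(11*12) * (24.5^2/4 + 25^2/4 + 16.5^2/3) - 3*12
     = 0.090909 * 397.062 - 36
     = 0.096591.
Step 4: Ties present; correction factor C = 1 - 30/(11^3 - 11) = 0.977273. Corrected H = 0.096591 / 0.977273 = 0.098837.
Step 5: Under H0, H ~ chi^2(2); p-value = 0.951783.
Step 6: alpha = 0.1. fail to reject H0.

H = 0.0988, df = 2, p = 0.951783, fail to reject H0.


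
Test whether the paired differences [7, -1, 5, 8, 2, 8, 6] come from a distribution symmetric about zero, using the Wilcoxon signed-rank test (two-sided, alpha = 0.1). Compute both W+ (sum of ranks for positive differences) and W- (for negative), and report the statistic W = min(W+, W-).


Step 1: Drop any zero differences (none here) and take |d_i|.
|d| = [7, 1, 5, 8, 2, 8, 6]
Step 2: Midrank |d_i| (ties get averaged ranks).
ranks: |7|->5, |1|->1, |5|->3, |8|->6.5, |2|->2, |8|->6.5, |6|->4
Step 3: Attach original signs; sum ranks with positive sign and with negative sign.
W+ = 5 + 3 + 6.5 + 2 + 6.5 + 4 = 27
W- = 1 = 1
(Check: W+ + W- = 28 should equal n(n+1)/2 = 28.)
Step 4: Test statistic W = min(W+, W-) = 1.
Step 5: Ties in |d|, so use the tie-corrected normal approximation.
        E[W] = n(n+1)/4 = 7*8/4 = 14.
        Tie groups: |d|=8 (t=2); sum(t^3 - t) = 6.
        Var[W] = n(n+1)(2n+1)/24 - sum(t^3-t)/48 = 840/24 - 6/48 = 34.875.
        z = (W - E[W]) / sqrt(Var[W]) = (1 - 14) / 5.9055 = -2.2013.
        Two-sided p = 2*Phi(z) = 0.027712.
Step 6: alpha = 0.1. reject H0.

W+ = 27, W- = 1, W = min = 1, p = 0.027712, reject H0.


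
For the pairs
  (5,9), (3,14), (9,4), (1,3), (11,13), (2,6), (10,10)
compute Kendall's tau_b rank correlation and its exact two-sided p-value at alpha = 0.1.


Step 1: Enumerate the 21 unordered pairs (i,j) with i<j and classify each by sign(x_j-x_i) * sign(y_j-y_i).
  (1,2):dx=-2,dy=+5->D; (1,3):dx=+4,dy=-5->D; (1,4):dx=-4,dy=-6->C; (1,5):dx=+6,dy=+4->C
  (1,6):dx=-3,dy=-3->C; (1,7):dx=+5,dy=+1->C; (2,3):dx=+6,dy=-10->D; (2,4):dx=-2,dy=-11->C
  (2,5):dx=+8,dy=-1->D; (2,6):dx=-1,dy=-8->C; (2,7):dx=+7,dy=-4->D; (3,4):dx=-8,dy=-1->C
  (3,5):dx=+2,dy=+9->C; (3,6):dx=-7,dy=+2->D; (3,7):dx=+1,dy=+6->C; (4,5):dx=+10,dy=+10->C
  (4,6):dx=+1,dy=+3->C; (4,7):dx=+9,dy=+7->C; (5,6):dx=-9,dy=-7->C; (5,7):dx=-1,dy=-3->C
  (6,7):dx=+8,dy=+4->C
Step 2: C = 15, D = 6, total pairs = 21.
Step 3: tau = (C - D)/(n(n-1)/2) = (15 - 6)/21 = 0.428571.
Step 4: Exact two-sided p-value (enumerate n! = 5040 permutations of y under H0): p = 0.238889.
Step 5: alpha = 0.1. fail to reject H0.

tau_b = 0.4286 (C=15, D=6), p = 0.238889, fail to reject H0.


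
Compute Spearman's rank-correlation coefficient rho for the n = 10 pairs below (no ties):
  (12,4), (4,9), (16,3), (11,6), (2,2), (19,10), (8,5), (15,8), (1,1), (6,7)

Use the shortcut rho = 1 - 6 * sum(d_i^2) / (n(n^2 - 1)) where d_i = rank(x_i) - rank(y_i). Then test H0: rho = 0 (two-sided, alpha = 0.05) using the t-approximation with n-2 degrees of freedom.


Step 1: Rank x and y separately (midranks; no ties here).
rank(x): 12->7, 4->3, 16->9, 11->6, 2->2, 19->10, 8->5, 15->8, 1->1, 6->4
rank(y): 4->4, 9->9, 3->3, 6->6, 2->2, 10->10, 5->5, 8->8, 1->1, 7->7
Step 2: d_i = R_x(i) - R_y(i); compute d_i^2.
  (7-4)^2=9, (3-9)^2=36, (9-3)^2=36, (6-6)^2=0, (2-2)^2=0, (10-10)^2=0, (5-5)^2=0, (8-8)^2=0, (1-1)^2=0, (4-7)^2=9
sum(d^2) = 90.
Step 3: rho = 1 - 6*90 / (10*(10^2 - 1)) = 1 - 540/990 = 0.454545.
Step 4: Under H0, t = rho * sqrt((n-2)/(1-rho^2)) = 1.4434 ~ t(8).
Step 5: Two-sided p-value from the t-distribution with 8 df = 0.186905.
Step 6: alpha = 0.05. fail to reject H0.

rho = 0.4545, p = 0.186905, fail to reject H0 at alpha = 0.05.


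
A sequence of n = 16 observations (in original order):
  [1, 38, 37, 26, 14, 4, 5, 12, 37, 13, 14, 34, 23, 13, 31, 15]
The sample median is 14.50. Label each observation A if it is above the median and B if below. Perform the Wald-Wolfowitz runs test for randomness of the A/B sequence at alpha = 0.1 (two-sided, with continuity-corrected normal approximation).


Step 1: Compute median = 14.50; label A = above, B = below.
Labels in order: BAAABBBBABBAABAA  (n_A = 8, n_B = 8)
Step 2: Count runs R = 8.
Step 3: Under H0 (random ordering), E[R] = 2*n_A*n_B/(n_A+n_B) + 1 = 2*8*8/16 + 1 = 9.0000.
        Var[R] = 2*n_A*n_B*(2*n_A*n_B - n_A - n_B) / ((n_A+n_B)^2 * (n_A+n_B-1)) = 14336/3840 = 3.7333.
        SD[R] = 1.9322.
Step 4: Continuity-corrected z = (R + 0.5 - E[R]) / SD[R] = (8 + 0.5 - 9.0000) / 1.9322 = -0.2588.
Step 5: Two-sided p-value via normal approximation = 2*(1 - Phi(|z|)) = 0.795809.
Step 6: alpha = 0.1. fail to reject H0.

R = 8, z = -0.2588, p = 0.795809, fail to reject H0.


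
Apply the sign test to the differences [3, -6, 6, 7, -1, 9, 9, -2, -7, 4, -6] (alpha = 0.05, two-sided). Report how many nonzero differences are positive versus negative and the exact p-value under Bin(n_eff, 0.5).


Step 1: Discard zero differences. Original n = 11; n_eff = number of nonzero differences = 11.
Nonzero differences (with sign): +3, -6, +6, +7, -1, +9, +9, -2, -7, +4, -6
Step 2: Count signs: positive = 6, negative = 5.
Step 3: Under H0: P(positive) = 0.5, so the number of positives S ~ Bin(11, 0.5).
Step 4: Two-sided exact p-value = sum of Bin(11,0.5) probabilities at or below the observed probability = 1.000000.
Step 5: alpha = 0.05. fail to reject H0.

n_eff = 11, pos = 6, neg = 5, p = 1.000000, fail to reject H0.


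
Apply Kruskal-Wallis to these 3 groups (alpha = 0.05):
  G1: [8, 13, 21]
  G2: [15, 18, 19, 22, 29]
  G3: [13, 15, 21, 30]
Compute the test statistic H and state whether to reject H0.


Step 1: Combine all N = 12 observations and assign midranks.
sorted (value, group, rank): (8,G1,1), (13,G1,2.5), (13,G3,2.5), (15,G2,4.5), (15,G3,4.5), (18,G2,6), (19,G2,7), (21,G1,8.5), (21,G3,8.5), (22,G2,10), (29,G2,11), (30,G3,12)
Step 2: Sum ranks within each group.
R_1 = 12 (n_1 = 3)
R_2 = 38.5 (n_2 = 5)
R_3 = 27.5 (n_3 = 4)
Step 3: H = 12/(N(N+1)) * sum(R_i^2/n_i) - 3(N+1)
     = 12/(12*13) * (12^2/3 + 38.5^2/5 + 27.5^2/4) - 3*13
     = 0.076923 * 533.513 - 39
     = 2.039423.
Step 4: Ties present; correction factor C = 1 - 18/(12^3 - 12) = 0.989510. Corrected H = 2.039423 / 0.989510 = 2.061042.
Step 5: Under H0, H ~ chi^2(2); p-value = 0.356821.
Step 6: alpha = 0.05. fail to reject H0.

H = 2.0610, df = 2, p = 0.356821, fail to reject H0.


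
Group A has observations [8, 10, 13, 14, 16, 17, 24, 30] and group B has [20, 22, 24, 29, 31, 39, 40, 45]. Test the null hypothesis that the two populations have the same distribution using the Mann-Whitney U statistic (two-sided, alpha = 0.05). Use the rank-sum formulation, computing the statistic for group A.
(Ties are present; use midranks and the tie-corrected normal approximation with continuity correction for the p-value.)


Step 1: Combine and sort all 16 observations; assign midranks.
sorted (value, group): (8,X), (10,X), (13,X), (14,X), (16,X), (17,X), (20,Y), (22,Y), (24,X), (24,Y), (29,Y), (30,X), (31,Y), (39,Y), (40,Y), (45,Y)
ranks: 8->1, 10->2, 13->3, 14->4, 16->5, 17->6, 20->7, 22->8, 24->9.5, 24->9.5, 29->11, 30->12, 31->13, 39->14, 40->15, 45->16
Step 2: Rank sum for X: R1 = 1 + 2 + 3 + 4 + 5 + 6 + 9.5 + 12 = 42.5.
Step 3: U_X = R1 - n1(n1+1)/2 = 42.5 - 8*9/2 = 42.5 - 36 = 6.5.
       U_Y = n1*n2 - U_X = 64 - 6.5 = 57.5.
Step 4: Ties are present, so use the tie-corrected normal approximation (with continuity correction) for the p-value.
Step 5: p-value = 0.008603; compare to alpha = 0.05. reject H0.

U_X = 6.5, p = 0.008603, reject H0 at alpha = 0.05.


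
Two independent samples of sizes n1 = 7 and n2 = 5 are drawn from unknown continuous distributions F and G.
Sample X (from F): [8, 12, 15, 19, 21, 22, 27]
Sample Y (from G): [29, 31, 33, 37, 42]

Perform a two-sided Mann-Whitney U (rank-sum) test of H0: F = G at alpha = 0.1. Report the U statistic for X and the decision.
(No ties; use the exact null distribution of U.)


Step 1: Combine and sort all 12 observations; assign midranks.
sorted (value, group): (8,X), (12,X), (15,X), (19,X), (21,X), (22,X), (27,X), (29,Y), (31,Y), (33,Y), (37,Y), (42,Y)
ranks: 8->1, 12->2, 15->3, 19->4, 21->5, 22->6, 27->7, 29->8, 31->9, 33->10, 37->11, 42->12
Step 2: Rank sum for X: R1 = 1 + 2 + 3 + 4 + 5 + 6 + 7 = 28.
Step 3: U_X = R1 - n1(n1+1)/2 = 28 - 7*8/2 = 28 - 28 = 0.
       U_Y = n1*n2 - U_X = 35 - 0 = 35.
Step 4: No ties, so the exact null distribution of U (based on enumerating the C(12,7) = 792 equally likely rank assignments) gives the two-sided p-value.
Step 5: p-value = 0.002525; compare to alpha = 0.1. reject H0.

U_X = 0, p = 0.002525, reject H0 at alpha = 0.1.


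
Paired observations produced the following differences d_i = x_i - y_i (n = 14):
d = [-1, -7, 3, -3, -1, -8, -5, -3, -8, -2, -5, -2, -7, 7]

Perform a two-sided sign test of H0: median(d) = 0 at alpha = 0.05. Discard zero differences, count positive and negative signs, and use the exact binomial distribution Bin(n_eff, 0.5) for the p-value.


Step 1: Discard zero differences. Original n = 14; n_eff = number of nonzero differences = 14.
Nonzero differences (with sign): -1, -7, +3, -3, -1, -8, -5, -3, -8, -2, -5, -2, -7, +7
Step 2: Count signs: positive = 2, negative = 12.
Step 3: Under H0: P(positive) = 0.5, so the number of positives S ~ Bin(14, 0.5).
Step 4: Two-sided exact p-value = sum of Bin(14,0.5) probabilities at or below the observed probability = 0.012939.
Step 5: alpha = 0.05. reject H0.

n_eff = 14, pos = 2, neg = 12, p = 0.012939, reject H0.


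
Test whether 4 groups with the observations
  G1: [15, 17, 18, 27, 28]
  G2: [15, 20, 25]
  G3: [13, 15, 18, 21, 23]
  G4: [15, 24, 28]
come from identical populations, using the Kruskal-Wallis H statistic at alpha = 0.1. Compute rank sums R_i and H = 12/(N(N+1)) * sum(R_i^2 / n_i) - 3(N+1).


Step 1: Combine all N = 16 observations and assign midranks.
sorted (value, group, rank): (13,G3,1), (15,G1,3.5), (15,G2,3.5), (15,G3,3.5), (15,G4,3.5), (17,G1,6), (18,G1,7.5), (18,G3,7.5), (20,G2,9), (21,G3,10), (23,G3,11), (24,G4,12), (25,G2,13), (27,G1,14), (28,G1,15.5), (28,G4,15.5)
Step 2: Sum ranks within each group.
R_1 = 46.5 (n_1 = 5)
R_2 = 25.5 (n_2 = 3)
R_3 = 33 (n_3 = 5)
R_4 = 31 (n_4 = 3)
Step 3: H = 12/(N(N+1)) * sum(R_i^2/n_i) - 3(N+1)
     = 12/(16*17) * (46.5^2/5 + 25.5^2/3 + 33^2/5 + 31^2/3) - 3*17
     = 0.044118 * 1187.33 - 51
     = 1.382353.
Step 4: Ties present; correction factor C = 1 - 72/(16^3 - 16) = 0.982353. Corrected H = 1.382353 / 0.982353 = 1.407186.
Step 5: Under H0, H ~ chi^2(3); p-value = 0.703851.
Step 6: alpha = 0.1. fail to reject H0.

H = 1.4072, df = 3, p = 0.703851, fail to reject H0.


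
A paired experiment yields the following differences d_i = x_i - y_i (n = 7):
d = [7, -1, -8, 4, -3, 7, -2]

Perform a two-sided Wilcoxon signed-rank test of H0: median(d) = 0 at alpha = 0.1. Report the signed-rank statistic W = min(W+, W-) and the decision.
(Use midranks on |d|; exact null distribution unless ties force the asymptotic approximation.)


Step 1: Drop any zero differences (none here) and take |d_i|.
|d| = [7, 1, 8, 4, 3, 7, 2]
Step 2: Midrank |d_i| (ties get averaged ranks).
ranks: |7|->5.5, |1|->1, |8|->7, |4|->4, |3|->3, |7|->5.5, |2|->2
Step 3: Attach original signs; sum ranks with positive sign and with negative sign.
W+ = 5.5 + 4 + 5.5 = 15
W- = 1 + 7 + 3 + 2 = 13
(Check: W+ + W- = 28 should equal n(n+1)/2 = 28.)
Step 4: Test statistic W = min(W+, W-) = 13.
Step 5: Ties in |d|, so use the tie-corrected normal approximation.
        E[W] = n(n+1)/4 = 7*8/4 = 14.
        Tie groups: |d|=7 (t=2); sum(t^3 - t) = 6.
        Var[W] = n(n+1)(2n+1)/24 - sum(t^3-t)/48 = 840/24 - 6/48 = 34.875.
        z = (W - E[W]) / sqrt(Var[W]) = (13 - 14) / 5.9055 = -0.1693.
        Two-sided p = 2*Phi(z) = 0.865534.
Step 6: alpha = 0.1. fail to reject H0.

W+ = 15, W- = 13, W = min = 13, p = 0.865534, fail to reject H0.


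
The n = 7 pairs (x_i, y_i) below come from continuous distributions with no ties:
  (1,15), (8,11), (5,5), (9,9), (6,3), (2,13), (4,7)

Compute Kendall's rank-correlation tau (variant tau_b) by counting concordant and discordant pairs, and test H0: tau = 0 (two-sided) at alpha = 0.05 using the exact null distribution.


Step 1: Enumerate the 21 unordered pairs (i,j) with i<j and classify each by sign(x_j-x_i) * sign(y_j-y_i).
  (1,2):dx=+7,dy=-4->D; (1,3):dx=+4,dy=-10->D; (1,4):dx=+8,dy=-6->D; (1,5):dx=+5,dy=-12->D
  (1,6):dx=+1,dy=-2->D; (1,7):dx=+3,dy=-8->D; (2,3):dx=-3,dy=-6->C; (2,4):dx=+1,dy=-2->D
  (2,5):dx=-2,dy=-8->C; (2,6):dx=-6,dy=+2->D; (2,7):dx=-4,dy=-4->C; (3,4):dx=+4,dy=+4->C
  (3,5):dx=+1,dy=-2->D; (3,6):dx=-3,dy=+8->D; (3,7):dx=-1,dy=+2->D; (4,5):dx=-3,dy=-6->C
  (4,6):dx=-7,dy=+4->D; (4,7):dx=-5,dy=-2->C; (5,6):dx=-4,dy=+10->D; (5,7):dx=-2,dy=+4->D
  (6,7):dx=+2,dy=-6->D
Step 2: C = 6, D = 15, total pairs = 21.
Step 3: tau = (C - D)/(n(n-1)/2) = (6 - 15)/21 = -0.428571.
Step 4: Exact two-sided p-value (enumerate n! = 5040 permutations of y under H0): p = 0.238889.
Step 5: alpha = 0.05. fail to reject H0.

tau_b = -0.4286 (C=6, D=15), p = 0.238889, fail to reject H0.


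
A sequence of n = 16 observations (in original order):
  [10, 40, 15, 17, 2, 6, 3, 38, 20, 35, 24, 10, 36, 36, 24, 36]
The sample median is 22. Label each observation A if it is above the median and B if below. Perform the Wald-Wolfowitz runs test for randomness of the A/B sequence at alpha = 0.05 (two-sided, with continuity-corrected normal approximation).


Step 1: Compute median = 22; label A = above, B = below.
Labels in order: BABBBBBABAABAAAA  (n_A = 8, n_B = 8)
Step 2: Count runs R = 8.
Step 3: Under H0 (random ordering), E[R] = 2*n_A*n_B/(n_A+n_B) + 1 = 2*8*8/16 + 1 = 9.0000.
        Var[R] = 2*n_A*n_B*(2*n_A*n_B - n_A - n_B) / ((n_A+n_B)^2 * (n_A+n_B-1)) = 14336/3840 = 3.7333.
        SD[R] = 1.9322.
Step 4: Continuity-corrected z = (R + 0.5 - E[R]) / SD[R] = (8 + 0.5 - 9.0000) / 1.9322 = -0.2588.
Step 5: Two-sided p-value via normal approximation = 2*(1 - Phi(|z|)) = 0.795809.
Step 6: alpha = 0.05. fail to reject H0.

R = 8, z = -0.2588, p = 0.795809, fail to reject H0.


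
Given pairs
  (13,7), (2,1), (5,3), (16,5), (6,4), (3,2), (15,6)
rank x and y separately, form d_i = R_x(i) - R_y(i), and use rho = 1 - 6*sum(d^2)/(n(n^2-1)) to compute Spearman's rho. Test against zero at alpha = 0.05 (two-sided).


Step 1: Rank x and y separately (midranks; no ties here).
rank(x): 13->5, 2->1, 5->3, 16->7, 6->4, 3->2, 15->6
rank(y): 7->7, 1->1, 3->3, 5->5, 4->4, 2->2, 6->6
Step 2: d_i = R_x(i) - R_y(i); compute d_i^2.
  (5-7)^2=4, (1-1)^2=0, (3-3)^2=0, (7-5)^2=4, (4-4)^2=0, (2-2)^2=0, (6-6)^2=0
sum(d^2) = 8.
Step 3: rho = 1 - 6*8 / (7*(7^2 - 1)) = 1 - 48/336 = 0.857143.
Step 4: Under H0, t = rho * sqrt((n-2)/(1-rho^2)) = 3.7210 ~ t(5).
Step 5: Two-sided p-value from the t-distribution with 5 df = 0.013697.
Step 6: alpha = 0.05. reject H0.

rho = 0.8571, p = 0.013697, reject H0 at alpha = 0.05.


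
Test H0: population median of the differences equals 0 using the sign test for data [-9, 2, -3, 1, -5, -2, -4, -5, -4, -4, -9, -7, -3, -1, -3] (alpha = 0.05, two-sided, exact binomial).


Step 1: Discard zero differences. Original n = 15; n_eff = number of nonzero differences = 15.
Nonzero differences (with sign): -9, +2, -3, +1, -5, -2, -4, -5, -4, -4, -9, -7, -3, -1, -3
Step 2: Count signs: positive = 2, negative = 13.
Step 3: Under H0: P(positive) = 0.5, so the number of positives S ~ Bin(15, 0.5).
Step 4: Two-sided exact p-value = sum of Bin(15,0.5) probabilities at or below the observed probability = 0.007385.
Step 5: alpha = 0.05. reject H0.

n_eff = 15, pos = 2, neg = 13, p = 0.007385, reject H0.
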